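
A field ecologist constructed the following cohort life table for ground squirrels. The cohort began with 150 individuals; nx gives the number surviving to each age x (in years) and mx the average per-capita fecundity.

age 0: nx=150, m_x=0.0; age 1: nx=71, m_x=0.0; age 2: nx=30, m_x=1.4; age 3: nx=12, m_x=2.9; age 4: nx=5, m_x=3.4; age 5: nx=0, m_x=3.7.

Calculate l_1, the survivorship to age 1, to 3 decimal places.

l_1 = n_1/n_0 = 71/150 = 0.473333… → 0.473

0.473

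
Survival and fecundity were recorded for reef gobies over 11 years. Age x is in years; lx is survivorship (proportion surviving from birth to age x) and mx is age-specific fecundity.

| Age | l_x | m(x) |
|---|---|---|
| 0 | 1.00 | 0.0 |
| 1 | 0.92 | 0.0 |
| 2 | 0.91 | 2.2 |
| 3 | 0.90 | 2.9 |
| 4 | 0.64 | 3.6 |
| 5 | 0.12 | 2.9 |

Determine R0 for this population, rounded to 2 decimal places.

lx·mx by age: 0, 0, 2.002, 2.61, 2.304, 0.348
R0 = Σ lx·mx = 7.264 → 7.26

7.26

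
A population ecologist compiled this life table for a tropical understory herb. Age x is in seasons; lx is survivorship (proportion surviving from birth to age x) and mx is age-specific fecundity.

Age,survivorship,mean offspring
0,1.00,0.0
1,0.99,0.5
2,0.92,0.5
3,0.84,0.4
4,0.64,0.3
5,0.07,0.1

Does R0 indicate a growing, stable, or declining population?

growing

R0 = Σ lx·mx = 0 + 0.495 + 0.46 + 0.336 + 0.192 + 0.007 = 1.49
R0 > 1, so the population is growing.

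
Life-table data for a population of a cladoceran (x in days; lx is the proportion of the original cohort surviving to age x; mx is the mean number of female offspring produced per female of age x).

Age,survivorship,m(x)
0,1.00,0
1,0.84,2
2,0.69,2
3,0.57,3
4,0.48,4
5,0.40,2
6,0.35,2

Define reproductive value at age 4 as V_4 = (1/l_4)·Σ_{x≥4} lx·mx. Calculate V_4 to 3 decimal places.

7.125

lx·mx for x ≥ 4: 1.92, 0.8, 0.7 → sum = 3.42
V_4 = 3.42 / l_4 = 3.42 / 0.48 = 7.125 → 7.125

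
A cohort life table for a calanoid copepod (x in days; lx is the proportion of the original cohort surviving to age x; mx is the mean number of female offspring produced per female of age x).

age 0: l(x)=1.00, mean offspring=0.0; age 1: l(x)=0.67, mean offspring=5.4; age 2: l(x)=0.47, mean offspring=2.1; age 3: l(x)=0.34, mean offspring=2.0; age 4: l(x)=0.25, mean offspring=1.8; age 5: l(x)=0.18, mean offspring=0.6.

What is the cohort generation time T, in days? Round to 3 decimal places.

lx·mx: 0, 3.618, 0.987, 0.68, 0.45, 0.108 → R0 = 5.843
x·lx·mx: 0, 3.618, 1.974, 2.04, 1.8, 0.54 → Σ = 9.972
T = 9.972 / 5.843 = 1.706658… → 1.707

1.707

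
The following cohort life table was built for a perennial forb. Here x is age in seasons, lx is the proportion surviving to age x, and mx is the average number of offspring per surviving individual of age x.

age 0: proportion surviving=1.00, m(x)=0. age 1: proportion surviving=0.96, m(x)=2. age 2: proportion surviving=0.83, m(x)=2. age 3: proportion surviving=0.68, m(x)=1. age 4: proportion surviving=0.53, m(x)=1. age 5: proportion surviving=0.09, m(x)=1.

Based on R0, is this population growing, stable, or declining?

growing

R0 = Σ lx·mx = 0 + 1.92 + 1.66 + 0.68 + 0.53 + 0.09 = 4.88
R0 > 1, so the population is growing.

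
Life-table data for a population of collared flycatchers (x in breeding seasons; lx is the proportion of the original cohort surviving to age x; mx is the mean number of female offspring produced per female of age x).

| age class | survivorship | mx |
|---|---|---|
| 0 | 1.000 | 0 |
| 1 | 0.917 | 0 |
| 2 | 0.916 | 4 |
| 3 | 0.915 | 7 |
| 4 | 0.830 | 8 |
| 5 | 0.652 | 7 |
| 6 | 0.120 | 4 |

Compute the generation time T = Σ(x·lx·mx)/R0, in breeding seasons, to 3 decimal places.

3.623

lx·mx: 0, 0, 3.664, 6.405, 6.64, 4.564, 0.48 → R0 = 21.753
x·lx·mx: 0, 0, 7.328, 19.215, 26.56, 22.82, 2.88 → Σ = 78.803
T = 78.803 / 21.753 = 3.622627… → 3.623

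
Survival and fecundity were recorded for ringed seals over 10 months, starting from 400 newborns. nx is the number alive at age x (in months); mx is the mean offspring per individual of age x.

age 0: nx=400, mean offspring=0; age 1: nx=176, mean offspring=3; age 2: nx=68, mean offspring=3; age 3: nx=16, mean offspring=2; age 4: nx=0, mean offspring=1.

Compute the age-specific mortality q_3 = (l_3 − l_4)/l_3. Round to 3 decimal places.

1.000

lx = nx/n0 = nx/400: 1, 0.44, 0.17, 0.04, 0
q_3 = (l_3 − l_4) / l_3 = (0.04 − 0) / 0.04
     = 0.04 / 0.04 = 1 → 1.000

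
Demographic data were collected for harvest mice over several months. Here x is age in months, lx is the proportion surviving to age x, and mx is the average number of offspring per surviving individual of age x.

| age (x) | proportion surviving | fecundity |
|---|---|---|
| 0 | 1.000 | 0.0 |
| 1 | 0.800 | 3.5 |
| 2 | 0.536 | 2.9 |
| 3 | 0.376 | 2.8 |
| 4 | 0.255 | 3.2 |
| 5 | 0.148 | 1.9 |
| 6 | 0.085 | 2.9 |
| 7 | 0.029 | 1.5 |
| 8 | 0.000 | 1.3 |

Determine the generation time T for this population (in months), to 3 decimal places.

2.284

lx·mx: 0, 2.8, 1.5544, 1.0528, 0.816, 0.2812, 0.2465, 0.0435, 0 → R0 = 6.7944
x·lx·mx: 0, 2.8, 3.1088, 3.1584, 3.264, 1.406, 1.479, 0.3045, 0 → Σ = 15.5207
T = 15.5207 / 6.7944 = 2.284337… → 2.284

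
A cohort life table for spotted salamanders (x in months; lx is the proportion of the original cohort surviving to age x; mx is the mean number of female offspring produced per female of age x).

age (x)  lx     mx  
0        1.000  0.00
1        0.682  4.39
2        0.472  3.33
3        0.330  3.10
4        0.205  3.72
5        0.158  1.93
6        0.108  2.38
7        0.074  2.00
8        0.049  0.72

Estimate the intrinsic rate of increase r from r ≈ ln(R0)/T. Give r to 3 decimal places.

0.836

R0 = Σ lx·mx = 0 + 2.99398 + 1.57176 + 1.023 + 0.7626 + 0.30494 + 0.25704 + 0.148 + 0.03528 = 7.0966
Σ x·lx·mx = 16.64208; T = 16.64208/7.0966 = 2.34508…
r ≈ ln(R0)/T = ln(7.0966)/2.34508… = 0.83563… → 0.836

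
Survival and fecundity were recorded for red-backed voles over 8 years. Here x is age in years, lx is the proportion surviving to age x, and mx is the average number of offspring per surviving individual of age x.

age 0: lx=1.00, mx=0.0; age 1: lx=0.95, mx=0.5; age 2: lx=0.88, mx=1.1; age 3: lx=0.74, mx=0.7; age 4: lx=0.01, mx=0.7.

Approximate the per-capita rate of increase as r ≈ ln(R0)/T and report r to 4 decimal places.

0.3337

R0 = Σ lx·mx = 0 + 0.475 + 0.968 + 0.518 + 0.007 = 1.968
Σ x·lx·mx = 3.993; T = 3.993/1.968 = 2.02896…
r ≈ ln(R0)/T = ln(1.968)/2.02896… = 0.333677… → 0.3337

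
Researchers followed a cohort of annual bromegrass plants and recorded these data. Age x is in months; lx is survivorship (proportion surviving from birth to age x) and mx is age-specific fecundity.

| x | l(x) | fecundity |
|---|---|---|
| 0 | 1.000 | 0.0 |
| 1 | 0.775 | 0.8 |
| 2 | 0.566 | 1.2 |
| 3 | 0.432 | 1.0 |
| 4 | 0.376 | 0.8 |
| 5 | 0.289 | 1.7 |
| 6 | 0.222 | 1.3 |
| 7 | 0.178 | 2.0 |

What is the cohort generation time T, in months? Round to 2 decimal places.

lx·mx: 0, 0.62, 0.6792, 0.432, 0.3008, 0.4913, 0.2886, 0.356 → R0 = 3.1679
x·lx·mx: 0, 0.62, 1.3584, 1.296, 1.2032, 2.4565, 1.7316, 2.492 → Σ = 11.1577
T = 11.1577 / 3.1679 = 3.522112… → 3.52

3.52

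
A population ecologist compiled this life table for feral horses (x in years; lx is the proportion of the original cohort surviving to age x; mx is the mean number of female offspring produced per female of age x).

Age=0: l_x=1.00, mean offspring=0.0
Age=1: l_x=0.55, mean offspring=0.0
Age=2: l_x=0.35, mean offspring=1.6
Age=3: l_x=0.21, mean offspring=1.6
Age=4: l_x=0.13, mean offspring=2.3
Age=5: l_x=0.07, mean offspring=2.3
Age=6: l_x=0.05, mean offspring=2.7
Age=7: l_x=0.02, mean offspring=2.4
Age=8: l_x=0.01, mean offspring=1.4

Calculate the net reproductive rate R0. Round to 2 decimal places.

1.55

lx·mx by age: 0, 0, 0.56, 0.336, 0.299, 0.161, 0.135, 0.048, 0.014
R0 = Σ lx·mx = 1.553 → 1.55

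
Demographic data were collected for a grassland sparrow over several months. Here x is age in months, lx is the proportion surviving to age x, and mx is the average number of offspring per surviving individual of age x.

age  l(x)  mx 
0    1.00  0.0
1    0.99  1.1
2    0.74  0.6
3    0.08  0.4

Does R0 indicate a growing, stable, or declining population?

growing

R0 = Σ lx·mx = 0 + 1.089 + 0.444 + 0.032 = 1.565
R0 > 1, so the population is growing.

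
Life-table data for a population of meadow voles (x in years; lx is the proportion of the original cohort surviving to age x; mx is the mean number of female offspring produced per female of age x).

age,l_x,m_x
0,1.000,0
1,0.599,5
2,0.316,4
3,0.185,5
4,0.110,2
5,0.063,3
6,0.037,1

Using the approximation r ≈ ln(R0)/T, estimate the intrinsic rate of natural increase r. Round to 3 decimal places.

0.940

R0 = Σ lx·mx = 0 + 2.995 + 1.264 + 0.925 + 0.22 + 0.189 + 0.037 = 5.63
Σ x·lx·mx = 10.345; T = 10.345/5.63 = 1.83748…
r ≈ ln(R0)/T = ln(5.63)/1.83748… = 0.94048… → 0.940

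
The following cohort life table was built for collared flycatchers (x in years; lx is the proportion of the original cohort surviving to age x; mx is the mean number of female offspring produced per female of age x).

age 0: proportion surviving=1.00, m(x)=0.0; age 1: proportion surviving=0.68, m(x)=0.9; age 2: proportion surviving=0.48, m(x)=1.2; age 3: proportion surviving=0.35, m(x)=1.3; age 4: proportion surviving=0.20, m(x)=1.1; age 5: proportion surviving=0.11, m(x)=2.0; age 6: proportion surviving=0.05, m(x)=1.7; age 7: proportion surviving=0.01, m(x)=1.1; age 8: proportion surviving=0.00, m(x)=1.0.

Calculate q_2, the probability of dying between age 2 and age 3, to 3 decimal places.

q_2 = (l_2 − l_3) / l_2 = (0.48 − 0.35) / 0.48
     = 0.13 / 0.48 = 0.270833… → 0.271

0.271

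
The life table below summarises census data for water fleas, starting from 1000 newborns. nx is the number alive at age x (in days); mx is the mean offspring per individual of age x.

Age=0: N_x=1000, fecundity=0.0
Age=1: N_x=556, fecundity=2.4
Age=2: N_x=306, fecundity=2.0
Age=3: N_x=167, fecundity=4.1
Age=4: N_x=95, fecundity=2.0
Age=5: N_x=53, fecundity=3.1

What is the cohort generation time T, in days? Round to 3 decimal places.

lx = nx/n0 = nx/1000: 1, 0.556, 0.306, 0.167, 0.095, 0.053
lx·mx: 0, 1.3344, 0.612, 0.6847, 0.19, 0.1643 → R0 = 2.9854
x·lx·mx: 0, 1.3344, 1.224, 2.0541, 0.76, 0.8215 → Σ = 6.194
T = 6.194 / 2.9854 = 2.074764… → 2.075

2.075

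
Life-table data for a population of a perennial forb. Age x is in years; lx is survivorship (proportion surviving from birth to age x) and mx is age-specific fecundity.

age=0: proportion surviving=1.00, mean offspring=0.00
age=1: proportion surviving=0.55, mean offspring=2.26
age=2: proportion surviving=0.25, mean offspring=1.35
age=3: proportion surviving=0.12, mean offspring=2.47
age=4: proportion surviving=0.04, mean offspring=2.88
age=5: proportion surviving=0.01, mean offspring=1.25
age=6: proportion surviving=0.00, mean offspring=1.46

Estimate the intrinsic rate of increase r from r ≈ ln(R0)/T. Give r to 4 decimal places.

0.4186

R0 = Σ lx·mx = 0 + 1.243 + 0.3375 + 0.2964 + 0.1152 + 0.0125 + 0 = 2.0046
Σ x·lx·mx = 3.3305; T = 3.3305/2.0046 = 1.66143…
r ≈ ln(R0)/T = ln(2.0046)/1.66143… = 0.418582… → 0.4186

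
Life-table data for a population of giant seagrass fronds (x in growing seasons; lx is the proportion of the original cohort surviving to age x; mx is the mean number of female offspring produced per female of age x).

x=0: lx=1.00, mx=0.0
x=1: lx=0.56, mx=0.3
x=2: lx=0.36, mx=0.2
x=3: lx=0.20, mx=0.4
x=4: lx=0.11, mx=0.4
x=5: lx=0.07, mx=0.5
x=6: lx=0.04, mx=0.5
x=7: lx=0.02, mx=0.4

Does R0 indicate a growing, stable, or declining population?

R0 = Σ lx·mx = 0 + 0.168 + 0.072 + 0.08 + 0.044 + 0.035 + 0.02 + 0.008 = 0.427
R0 < 1, so the population is declining.

declining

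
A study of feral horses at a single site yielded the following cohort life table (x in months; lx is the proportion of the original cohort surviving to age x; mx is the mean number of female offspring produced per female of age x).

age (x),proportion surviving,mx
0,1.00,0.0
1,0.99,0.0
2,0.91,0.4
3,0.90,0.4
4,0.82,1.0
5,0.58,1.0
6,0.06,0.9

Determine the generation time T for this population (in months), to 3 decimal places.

lx·mx: 0, 0, 0.364, 0.36, 0.82, 0.58, 0.054 → R0 = 2.178
x·lx·mx: 0, 0, 0.728, 1.08, 3.28, 2.9, 0.324 → Σ = 8.312
T = 8.312 / 2.178 = 3.816345… → 3.816

3.816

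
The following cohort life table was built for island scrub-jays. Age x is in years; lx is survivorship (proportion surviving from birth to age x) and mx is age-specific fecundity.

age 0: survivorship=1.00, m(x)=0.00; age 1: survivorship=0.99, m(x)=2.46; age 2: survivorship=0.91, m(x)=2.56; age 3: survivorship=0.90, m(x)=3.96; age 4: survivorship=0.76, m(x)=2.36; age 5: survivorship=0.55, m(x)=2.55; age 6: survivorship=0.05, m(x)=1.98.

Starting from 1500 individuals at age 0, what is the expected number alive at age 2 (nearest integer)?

1365

Expected survivors = N0 · l_2 = 1500 × 0.91 = 1365 → 1365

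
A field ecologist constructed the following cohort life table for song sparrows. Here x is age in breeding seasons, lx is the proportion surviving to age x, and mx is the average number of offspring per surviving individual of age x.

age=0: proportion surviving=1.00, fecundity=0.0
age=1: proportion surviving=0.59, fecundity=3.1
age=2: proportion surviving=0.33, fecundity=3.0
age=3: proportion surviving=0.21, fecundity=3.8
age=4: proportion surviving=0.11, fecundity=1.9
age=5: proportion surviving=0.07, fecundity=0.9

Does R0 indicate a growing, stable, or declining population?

growing

R0 = Σ lx·mx = 0 + 1.829 + 0.99 + 0.798 + 0.209 + 0.063 = 3.889
R0 > 1, so the population is growing.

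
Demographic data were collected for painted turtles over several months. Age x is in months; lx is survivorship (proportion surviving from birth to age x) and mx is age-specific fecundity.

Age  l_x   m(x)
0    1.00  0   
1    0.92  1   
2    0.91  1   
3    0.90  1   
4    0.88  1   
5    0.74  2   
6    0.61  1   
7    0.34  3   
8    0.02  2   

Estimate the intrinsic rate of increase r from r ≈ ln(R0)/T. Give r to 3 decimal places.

R0 = Σ lx·mx = 0 + 0.92 + 0.91 + 0.9 + 0.88 + 1.48 + 0.61 + 1.02 + 0.04 = 6.76
Σ x·lx·mx = 27.48; T = 27.48/6.76 = 4.06509…
r ≈ ln(R0)/T = ln(6.76)/4.06509… = 0.47011… → 0.470

0.470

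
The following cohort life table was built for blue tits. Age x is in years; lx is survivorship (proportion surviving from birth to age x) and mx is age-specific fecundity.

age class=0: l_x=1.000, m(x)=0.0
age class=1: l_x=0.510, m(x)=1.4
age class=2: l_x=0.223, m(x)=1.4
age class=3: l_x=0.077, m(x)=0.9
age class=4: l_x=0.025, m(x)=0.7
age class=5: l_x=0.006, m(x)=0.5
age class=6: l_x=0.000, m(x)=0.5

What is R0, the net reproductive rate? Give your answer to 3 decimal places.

1.116

lx·mx by age: 0, 0.714, 0.3122, 0.0693, 0.0175, 0.003, 0
R0 = Σ lx·mx = 1.116 → 1.116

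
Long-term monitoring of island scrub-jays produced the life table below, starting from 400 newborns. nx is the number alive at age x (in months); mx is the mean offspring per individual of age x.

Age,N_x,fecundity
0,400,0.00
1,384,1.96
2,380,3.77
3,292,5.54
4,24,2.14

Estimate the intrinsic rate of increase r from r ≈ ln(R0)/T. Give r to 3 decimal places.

lx = nx/n0 = nx/400: 1, 0.96, 0.95, 0.73, 0.06
R0 = Σ lx·mx = 0 + 1.8816 + 3.5815 + 4.0442 + 0.1284 = 9.6357
Σ x·lx·mx = 21.6908; T = 21.6908/9.6357 = 2.25109…
r ≈ ln(R0)/T = ln(9.6357)/2.25109… = 1.00639… → 1.006

1.006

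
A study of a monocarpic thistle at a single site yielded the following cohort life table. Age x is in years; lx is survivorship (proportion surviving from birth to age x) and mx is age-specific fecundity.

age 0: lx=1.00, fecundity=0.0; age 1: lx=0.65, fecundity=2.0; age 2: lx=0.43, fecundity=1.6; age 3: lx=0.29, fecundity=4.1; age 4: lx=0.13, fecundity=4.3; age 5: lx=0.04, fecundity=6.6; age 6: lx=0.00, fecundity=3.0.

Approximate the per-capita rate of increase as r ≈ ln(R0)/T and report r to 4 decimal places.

0.5659

R0 = Σ lx·mx = 0 + 1.3 + 0.688 + 1.189 + 0.559 + 0.264 + 0 = 4
Σ x·lx·mx = 9.799; T = 9.799/4 = 2.44975
r ≈ ln(R0)/T = ln(4)/2.44975 = 0.565892… → 0.5659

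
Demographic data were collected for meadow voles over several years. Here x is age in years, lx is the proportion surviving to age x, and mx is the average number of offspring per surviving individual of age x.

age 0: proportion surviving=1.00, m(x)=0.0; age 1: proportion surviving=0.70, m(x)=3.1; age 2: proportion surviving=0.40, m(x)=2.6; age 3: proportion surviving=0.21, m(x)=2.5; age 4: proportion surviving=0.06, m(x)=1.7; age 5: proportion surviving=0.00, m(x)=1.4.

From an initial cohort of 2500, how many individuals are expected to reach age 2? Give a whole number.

Expected survivors = N0 · l_2 = 2500 × 0.40 = 1000 → 1000

1000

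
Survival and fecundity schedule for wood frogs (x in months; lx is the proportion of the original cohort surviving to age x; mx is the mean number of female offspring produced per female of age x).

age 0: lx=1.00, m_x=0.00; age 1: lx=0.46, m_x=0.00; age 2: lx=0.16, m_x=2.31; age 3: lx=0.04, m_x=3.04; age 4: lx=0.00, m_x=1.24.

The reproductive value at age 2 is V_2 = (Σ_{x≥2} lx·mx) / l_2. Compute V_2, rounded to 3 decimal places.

3.070

lx·mx for x ≥ 2: 0.3696, 0.1216, 0 → sum = 0.4912
V_2 = 0.4912 / l_2 = 0.4912 / 0.16 = 3.07 → 3.070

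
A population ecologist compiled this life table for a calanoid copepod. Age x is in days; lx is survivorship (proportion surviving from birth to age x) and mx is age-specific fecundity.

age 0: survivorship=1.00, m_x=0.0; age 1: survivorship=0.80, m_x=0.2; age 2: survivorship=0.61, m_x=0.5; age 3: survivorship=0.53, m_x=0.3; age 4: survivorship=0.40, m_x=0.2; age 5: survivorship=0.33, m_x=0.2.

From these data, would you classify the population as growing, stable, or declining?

R0 = Σ lx·mx = 0 + 0.16 + 0.305 + 0.159 + 0.08 + 0.066 = 0.77
R0 < 1, so the population is declining.

declining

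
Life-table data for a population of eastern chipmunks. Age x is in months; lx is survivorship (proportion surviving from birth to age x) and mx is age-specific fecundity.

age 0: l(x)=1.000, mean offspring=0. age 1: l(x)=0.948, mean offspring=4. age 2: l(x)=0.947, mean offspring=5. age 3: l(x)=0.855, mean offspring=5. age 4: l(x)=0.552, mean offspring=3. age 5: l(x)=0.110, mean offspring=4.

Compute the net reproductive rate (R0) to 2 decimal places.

14.90

lx·mx by age: 0, 3.792, 4.735, 4.275, 1.656, 0.44
R0 = Σ lx·mx = 14.898 → 14.90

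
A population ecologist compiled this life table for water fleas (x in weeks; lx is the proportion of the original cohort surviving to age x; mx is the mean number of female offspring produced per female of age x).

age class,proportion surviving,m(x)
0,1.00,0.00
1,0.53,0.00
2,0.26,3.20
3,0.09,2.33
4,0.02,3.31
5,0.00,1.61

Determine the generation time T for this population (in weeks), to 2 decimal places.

lx·mx: 0, 0, 0.832, 0.2097, 0.0662, 0 → R0 = 1.1079
x·lx·mx: 0, 0, 1.664, 0.6291, 0.2648, 0 → Σ = 2.5579
T = 2.5579 / 1.1079 = 2.308782… → 2.31

2.31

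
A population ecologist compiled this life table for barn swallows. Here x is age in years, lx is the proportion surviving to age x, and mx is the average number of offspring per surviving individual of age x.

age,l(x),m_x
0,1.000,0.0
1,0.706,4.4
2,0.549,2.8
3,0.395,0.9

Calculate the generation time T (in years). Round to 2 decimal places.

1.45

lx·mx: 0, 3.1064, 1.5372, 0.3555 → R0 = 4.9991
x·lx·mx: 0, 3.1064, 3.0744, 1.0665 → Σ = 7.2473
T = 7.2473 / 4.9991 = 1.449721… → 1.45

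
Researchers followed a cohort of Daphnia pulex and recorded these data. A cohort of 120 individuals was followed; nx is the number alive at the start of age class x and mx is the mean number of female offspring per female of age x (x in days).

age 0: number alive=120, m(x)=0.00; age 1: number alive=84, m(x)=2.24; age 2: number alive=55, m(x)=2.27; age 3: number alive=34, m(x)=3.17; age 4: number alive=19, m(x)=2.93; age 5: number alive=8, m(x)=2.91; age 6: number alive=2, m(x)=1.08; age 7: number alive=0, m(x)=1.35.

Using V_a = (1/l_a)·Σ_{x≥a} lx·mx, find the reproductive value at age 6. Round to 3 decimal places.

lx = nx/n0 = nx/120: 1, 0.7, 0.45833…, 0.28333…, 0.15833…, 0.06667…, 0.01667…, 0
lx·mx for x ≥ 6: 0.018…, 0 → sum = 0.018…
V_6 = 0.018… / l_6 = 0.018… / 0.016667… = 1.08… → 1.080

1.080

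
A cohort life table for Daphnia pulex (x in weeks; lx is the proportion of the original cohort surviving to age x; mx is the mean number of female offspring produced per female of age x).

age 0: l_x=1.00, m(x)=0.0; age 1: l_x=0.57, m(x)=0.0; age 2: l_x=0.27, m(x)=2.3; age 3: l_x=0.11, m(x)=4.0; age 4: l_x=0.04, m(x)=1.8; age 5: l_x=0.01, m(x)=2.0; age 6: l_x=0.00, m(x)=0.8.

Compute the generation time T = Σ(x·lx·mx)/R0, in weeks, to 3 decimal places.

lx·mx: 0, 0, 0.621, 0.44, 0.072, 0.02, 0 → R0 = 1.153
x·lx·mx: 0, 0, 1.242, 1.32, 0.288, 0.1, 0 → Σ = 2.95
T = 2.95 / 1.153 = 2.558543… → 2.559

2.559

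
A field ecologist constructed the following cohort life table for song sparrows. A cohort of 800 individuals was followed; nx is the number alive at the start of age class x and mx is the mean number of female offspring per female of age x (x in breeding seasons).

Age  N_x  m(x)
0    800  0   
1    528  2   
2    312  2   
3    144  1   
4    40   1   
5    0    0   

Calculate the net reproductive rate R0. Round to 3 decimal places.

2.330

lx = nx/n0 = nx/800: 1, 0.66, 0.39, 0.18, 0.05, 0
lx·mx by age: 0, 1.32, 0.78, 0.18, 0.05, 0
R0 = Σ lx·mx = 2.33 → 2.330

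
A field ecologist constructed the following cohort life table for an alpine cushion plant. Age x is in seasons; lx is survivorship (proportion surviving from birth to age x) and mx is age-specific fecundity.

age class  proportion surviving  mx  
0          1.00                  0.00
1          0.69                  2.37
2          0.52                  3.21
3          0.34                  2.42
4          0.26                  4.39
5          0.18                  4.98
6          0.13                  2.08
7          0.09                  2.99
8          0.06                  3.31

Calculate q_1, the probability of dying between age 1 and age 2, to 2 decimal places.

0.25

q_1 = (l_1 − l_2) / l_1 = (0.69 − 0.52) / 0.69
     = 0.17 / 0.69 = 0.246377… → 0.25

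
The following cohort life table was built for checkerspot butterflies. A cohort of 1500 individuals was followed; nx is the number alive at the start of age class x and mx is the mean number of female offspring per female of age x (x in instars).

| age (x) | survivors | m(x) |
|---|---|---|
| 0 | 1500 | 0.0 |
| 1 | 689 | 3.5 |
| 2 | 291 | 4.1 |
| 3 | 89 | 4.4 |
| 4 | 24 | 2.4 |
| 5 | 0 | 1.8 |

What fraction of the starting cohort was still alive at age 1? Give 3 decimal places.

l_1 = n_1/n_0 = 689/1500 = 0.459333… → 0.459

0.459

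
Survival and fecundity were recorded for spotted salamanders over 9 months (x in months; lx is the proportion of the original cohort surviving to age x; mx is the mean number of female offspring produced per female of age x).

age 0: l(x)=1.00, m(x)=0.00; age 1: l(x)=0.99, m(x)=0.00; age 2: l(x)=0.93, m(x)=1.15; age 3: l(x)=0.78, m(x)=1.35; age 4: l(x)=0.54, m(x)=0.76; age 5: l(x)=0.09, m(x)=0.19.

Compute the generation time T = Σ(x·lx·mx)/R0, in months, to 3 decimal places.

2.755

lx·mx: 0, 0, 1.0695, 1.053, 0.4104, 0.0171 → R0 = 2.55
x·lx·mx: 0, 0, 2.139, 3.159, 1.6416, 0.0855 → Σ = 7.0251
T = 7.0251 / 2.55 = 2.754941… → 2.755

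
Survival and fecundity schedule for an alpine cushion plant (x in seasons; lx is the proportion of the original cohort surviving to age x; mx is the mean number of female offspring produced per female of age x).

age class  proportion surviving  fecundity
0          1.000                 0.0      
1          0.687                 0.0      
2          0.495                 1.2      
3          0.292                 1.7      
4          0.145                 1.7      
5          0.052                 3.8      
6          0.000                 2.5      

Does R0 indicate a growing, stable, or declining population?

growing

R0 = Σ lx·mx = 0 + 0 + 0.594 + 0.4964 + 0.2465 + 0.1976 + 0 = 1.5345
R0 > 1, so the population is growing.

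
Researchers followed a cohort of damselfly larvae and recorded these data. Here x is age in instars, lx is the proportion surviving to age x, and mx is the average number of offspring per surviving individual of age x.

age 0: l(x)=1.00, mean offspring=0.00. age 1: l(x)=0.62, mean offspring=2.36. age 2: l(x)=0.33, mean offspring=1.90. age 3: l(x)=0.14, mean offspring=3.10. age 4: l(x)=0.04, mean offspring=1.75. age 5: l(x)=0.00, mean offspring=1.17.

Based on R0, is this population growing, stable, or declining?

R0 = Σ lx·mx = 0 + 1.4632 + 0.627 + 0.434 + 0.07 + 0 = 2.5942
R0 > 1, so the population is growing.

growing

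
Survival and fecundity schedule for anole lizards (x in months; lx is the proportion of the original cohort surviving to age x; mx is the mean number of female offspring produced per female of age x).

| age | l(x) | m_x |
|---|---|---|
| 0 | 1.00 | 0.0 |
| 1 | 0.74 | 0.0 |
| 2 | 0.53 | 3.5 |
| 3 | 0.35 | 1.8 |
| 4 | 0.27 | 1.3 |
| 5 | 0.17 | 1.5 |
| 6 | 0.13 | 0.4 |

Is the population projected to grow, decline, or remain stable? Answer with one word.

R0 = Σ lx·mx = 0 + 0 + 1.855 + 0.63 + 0.351 + 0.255 + 0.052 = 3.143
R0 > 1, so the population is growing.

growing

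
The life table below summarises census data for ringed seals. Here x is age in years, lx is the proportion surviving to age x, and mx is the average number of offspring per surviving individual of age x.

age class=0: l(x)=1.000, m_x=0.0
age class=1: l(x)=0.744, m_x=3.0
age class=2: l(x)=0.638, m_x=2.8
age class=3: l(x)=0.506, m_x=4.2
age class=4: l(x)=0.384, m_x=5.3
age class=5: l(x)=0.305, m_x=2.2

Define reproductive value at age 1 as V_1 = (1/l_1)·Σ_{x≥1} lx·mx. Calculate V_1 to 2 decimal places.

11.89

lx·mx for x ≥ 1: 2.232, 1.7864, 2.1252, 2.0352, 0.671 → sum = 8.8498
V_1 = 8.8498 / l_1 = 8.8498 / 0.744 = 11.894892… → 11.89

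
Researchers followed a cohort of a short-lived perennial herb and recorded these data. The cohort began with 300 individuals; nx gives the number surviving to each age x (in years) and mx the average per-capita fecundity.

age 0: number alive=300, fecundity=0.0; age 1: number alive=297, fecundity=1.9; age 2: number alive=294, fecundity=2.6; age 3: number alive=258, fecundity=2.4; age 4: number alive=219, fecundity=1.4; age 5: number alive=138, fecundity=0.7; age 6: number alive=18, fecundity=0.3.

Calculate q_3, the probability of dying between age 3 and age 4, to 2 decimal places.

lx = nx/n0 = nx/300: 1, 0.99, 0.98, 0.86, 0.73, 0.46, 0.06
q_3 = (l_3 − l_4) / l_3 = (0.86 − 0.73) / 0.86
     = 0.13 / 0.86 = 0.151163… → 0.15

0.15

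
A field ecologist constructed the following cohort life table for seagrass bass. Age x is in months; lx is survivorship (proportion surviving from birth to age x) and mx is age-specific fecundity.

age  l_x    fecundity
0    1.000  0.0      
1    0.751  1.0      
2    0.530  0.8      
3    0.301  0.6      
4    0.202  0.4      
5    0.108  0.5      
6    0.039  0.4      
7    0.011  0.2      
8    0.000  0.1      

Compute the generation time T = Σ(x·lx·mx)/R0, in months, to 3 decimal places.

1.885

lx·mx: 0, 0.751, 0.424, 0.1806, 0.0808, 0.054, 0.0156, 0.0022, 0 → R0 = 1.5082
x·lx·mx: 0, 0.751, 0.848, 0.5418, 0.3232, 0.27, 0.0936, 0.0154, 0 → Σ = 2.843
T = 2.843 / 1.5082 = 1.885029… → 1.885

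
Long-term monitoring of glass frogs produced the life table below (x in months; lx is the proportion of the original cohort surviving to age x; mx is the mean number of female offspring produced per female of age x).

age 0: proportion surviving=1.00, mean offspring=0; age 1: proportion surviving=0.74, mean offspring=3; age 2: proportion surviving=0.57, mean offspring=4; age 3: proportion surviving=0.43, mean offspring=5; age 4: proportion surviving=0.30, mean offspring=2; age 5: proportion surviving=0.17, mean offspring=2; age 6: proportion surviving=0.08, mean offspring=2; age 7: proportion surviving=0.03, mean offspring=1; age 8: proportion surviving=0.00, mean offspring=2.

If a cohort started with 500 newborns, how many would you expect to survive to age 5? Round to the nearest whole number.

Expected survivors = N0 · l_5 = 500 × 0.17 = 85 → 85

85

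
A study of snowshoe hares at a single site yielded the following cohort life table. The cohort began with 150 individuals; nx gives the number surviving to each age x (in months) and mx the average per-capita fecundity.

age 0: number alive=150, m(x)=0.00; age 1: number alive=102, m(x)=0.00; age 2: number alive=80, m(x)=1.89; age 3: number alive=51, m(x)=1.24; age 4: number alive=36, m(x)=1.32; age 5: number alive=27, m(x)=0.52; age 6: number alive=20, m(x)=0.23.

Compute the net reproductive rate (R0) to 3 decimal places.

1.871

lx = nx/n0 = nx/150: 1, 0.68, 0.53333…, 0.34, 0.24, 0.18, 0.13333…
lx·mx by age: 0, 0, 1.008…, 0.4216, 0.3168, 0.0936, 0.030667…
R0 = Σ lx·mx = 1.870667… → 1.871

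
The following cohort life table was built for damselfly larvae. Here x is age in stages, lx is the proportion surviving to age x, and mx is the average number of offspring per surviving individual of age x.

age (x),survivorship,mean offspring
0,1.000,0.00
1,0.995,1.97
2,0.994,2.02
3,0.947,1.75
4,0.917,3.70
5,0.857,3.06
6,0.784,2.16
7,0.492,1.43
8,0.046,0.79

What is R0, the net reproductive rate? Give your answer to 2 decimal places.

14.07

lx·mx by age: 0, 1.96015, 2.00788, 1.65725, 3.3929, 2.62242, 1.69344, 0.70356, 0.03634
R0 = Σ lx·mx = 14.07394 → 14.07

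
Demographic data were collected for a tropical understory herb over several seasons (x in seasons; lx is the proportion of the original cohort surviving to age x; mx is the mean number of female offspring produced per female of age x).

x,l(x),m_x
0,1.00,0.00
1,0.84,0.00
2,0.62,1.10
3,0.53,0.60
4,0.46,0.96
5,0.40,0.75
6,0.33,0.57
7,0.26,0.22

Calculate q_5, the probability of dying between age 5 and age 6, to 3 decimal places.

0.175

q_5 = (l_5 − l_6) / l_5 = (0.4 − 0.33) / 0.4
     = 0.07 / 0.4 = 0.175 → 0.175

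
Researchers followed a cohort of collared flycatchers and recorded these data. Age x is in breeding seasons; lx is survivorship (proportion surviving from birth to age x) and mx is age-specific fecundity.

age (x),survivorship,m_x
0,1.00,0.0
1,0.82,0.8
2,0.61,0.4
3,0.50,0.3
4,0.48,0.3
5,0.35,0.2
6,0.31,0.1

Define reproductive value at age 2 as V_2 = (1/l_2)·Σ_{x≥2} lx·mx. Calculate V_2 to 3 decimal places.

1.048

lx·mx for x ≥ 2: 0.244, 0.15, 0.144, 0.07, 0.031 → sum = 0.639
V_2 = 0.639 / l_2 = 0.639 / 0.61 = 1.047541… → 1.048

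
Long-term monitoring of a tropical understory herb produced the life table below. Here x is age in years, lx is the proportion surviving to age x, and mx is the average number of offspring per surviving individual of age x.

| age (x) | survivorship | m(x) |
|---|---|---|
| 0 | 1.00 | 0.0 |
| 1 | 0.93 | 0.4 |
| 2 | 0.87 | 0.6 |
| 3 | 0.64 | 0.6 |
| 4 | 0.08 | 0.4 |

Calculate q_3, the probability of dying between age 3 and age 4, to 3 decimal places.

q_3 = (l_3 − l_4) / l_3 = (0.64 − 0.08) / 0.64
     = 0.56 / 0.64 = 0.875 → 0.875

0.875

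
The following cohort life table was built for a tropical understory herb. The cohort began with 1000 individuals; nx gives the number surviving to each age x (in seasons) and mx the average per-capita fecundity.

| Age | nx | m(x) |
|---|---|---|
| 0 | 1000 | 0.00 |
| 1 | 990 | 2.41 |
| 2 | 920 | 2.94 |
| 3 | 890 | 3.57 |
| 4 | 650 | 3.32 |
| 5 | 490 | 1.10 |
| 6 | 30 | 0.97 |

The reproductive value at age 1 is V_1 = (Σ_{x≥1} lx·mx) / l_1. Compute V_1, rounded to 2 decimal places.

lx = nx/n0 = nx/1000: 1, 0.99, 0.92, 0.89, 0.65, 0.49, 0.03
lx·mx for x ≥ 1: 2.3859, 2.7048, 3.1773, 2.158, 0.539, 0.0291 → sum = 10.9941
V_1 = 10.9941 / l_1 = 10.9941 / 0.99 = 11.105152… → 11.11

11.11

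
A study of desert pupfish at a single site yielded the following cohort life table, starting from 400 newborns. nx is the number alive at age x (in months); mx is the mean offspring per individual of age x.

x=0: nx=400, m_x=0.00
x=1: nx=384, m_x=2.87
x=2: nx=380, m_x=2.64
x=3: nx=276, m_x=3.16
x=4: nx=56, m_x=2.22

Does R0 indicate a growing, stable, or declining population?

growing

lx = nx/n0 = nx/400: 1, 0.96, 0.95, 0.69, 0.14
R0 = Σ lx·mx = 0 + 2.7552 + 2.508 + 2.1804 + 0.3108 = 7.7544
R0 > 1, so the population is growing.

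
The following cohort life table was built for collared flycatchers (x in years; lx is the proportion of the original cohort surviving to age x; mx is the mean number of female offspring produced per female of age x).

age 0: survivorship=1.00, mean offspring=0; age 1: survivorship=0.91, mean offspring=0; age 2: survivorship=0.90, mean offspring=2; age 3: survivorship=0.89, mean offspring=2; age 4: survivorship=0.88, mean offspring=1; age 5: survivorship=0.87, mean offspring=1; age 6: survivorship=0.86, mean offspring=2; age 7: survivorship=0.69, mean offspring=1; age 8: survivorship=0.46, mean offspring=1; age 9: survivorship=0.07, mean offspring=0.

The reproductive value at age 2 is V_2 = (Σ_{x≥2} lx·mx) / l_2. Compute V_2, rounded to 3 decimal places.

9.111

lx·mx for x ≥ 2: 1.8, 1.78, 0.88, 0.87, 1.72, 0.69, 0.46, 0 → sum = 8.2
V_2 = 8.2 / l_2 = 8.2 / 0.9 = 9.111111… → 9.111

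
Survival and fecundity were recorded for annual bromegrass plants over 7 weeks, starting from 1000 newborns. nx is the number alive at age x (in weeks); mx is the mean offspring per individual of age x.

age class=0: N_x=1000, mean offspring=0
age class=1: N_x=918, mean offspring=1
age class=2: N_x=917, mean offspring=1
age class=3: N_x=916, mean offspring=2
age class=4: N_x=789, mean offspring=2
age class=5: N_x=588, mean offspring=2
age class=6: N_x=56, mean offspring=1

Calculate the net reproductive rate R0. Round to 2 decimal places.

6.48

lx = nx/n0 = nx/1000: 1, 0.918, 0.917, 0.916, 0.789, 0.588, 0.056
lx·mx by age: 0, 0.918, 0.917, 1.832, 1.578, 1.176, 0.056
R0 = Σ lx·mx = 6.477 → 6.48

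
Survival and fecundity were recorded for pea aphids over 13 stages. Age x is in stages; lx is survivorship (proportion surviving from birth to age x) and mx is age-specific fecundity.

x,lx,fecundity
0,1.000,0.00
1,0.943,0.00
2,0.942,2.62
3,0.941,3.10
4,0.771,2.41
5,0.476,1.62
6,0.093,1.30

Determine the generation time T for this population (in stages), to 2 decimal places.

3.16

lx·mx: 0, 0, 2.46804, 2.9171, 1.85811, 0.77112, 0.1209 → R0 = 8.13527
x·lx·mx: 0, 0, 4.93608, 8.7513, 7.43244, 3.8556, 0.7254 → Σ = 25.70082
T = 25.70082 / 8.13527 = 3.159185… → 3.16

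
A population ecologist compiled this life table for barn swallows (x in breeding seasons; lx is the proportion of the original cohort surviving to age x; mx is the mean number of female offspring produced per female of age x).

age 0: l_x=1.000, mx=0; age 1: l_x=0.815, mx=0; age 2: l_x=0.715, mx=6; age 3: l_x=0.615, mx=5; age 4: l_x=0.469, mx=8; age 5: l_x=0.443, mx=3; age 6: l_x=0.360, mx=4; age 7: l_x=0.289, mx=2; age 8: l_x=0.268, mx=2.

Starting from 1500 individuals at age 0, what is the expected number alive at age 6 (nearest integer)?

Expected survivors = N0 · l_6 = 1500 × 0.360 = 540 → 540

540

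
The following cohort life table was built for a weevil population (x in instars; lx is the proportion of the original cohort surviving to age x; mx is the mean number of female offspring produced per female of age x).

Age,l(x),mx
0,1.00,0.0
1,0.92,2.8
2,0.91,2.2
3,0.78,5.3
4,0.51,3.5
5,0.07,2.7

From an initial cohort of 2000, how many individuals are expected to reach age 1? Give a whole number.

Expected survivors = N0 · l_1 = 2000 × 0.92 = 1840 → 1840

1840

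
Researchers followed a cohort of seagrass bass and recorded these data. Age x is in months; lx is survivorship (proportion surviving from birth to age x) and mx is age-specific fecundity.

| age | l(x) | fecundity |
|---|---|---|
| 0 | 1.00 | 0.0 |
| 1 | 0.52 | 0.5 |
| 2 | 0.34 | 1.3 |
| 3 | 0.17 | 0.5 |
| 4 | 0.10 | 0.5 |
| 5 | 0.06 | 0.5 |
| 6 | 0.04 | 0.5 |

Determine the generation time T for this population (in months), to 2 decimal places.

lx·mx: 0, 0.26, 0.442, 0.085, 0.05, 0.03, 0.02 → R0 = 0.887
x·lx·mx: 0, 0.26, 0.884, 0.255, 0.2, 0.15, 0.12 → Σ = 1.869
T = 1.869 / 0.887 = 2.107103… → 2.11

2.11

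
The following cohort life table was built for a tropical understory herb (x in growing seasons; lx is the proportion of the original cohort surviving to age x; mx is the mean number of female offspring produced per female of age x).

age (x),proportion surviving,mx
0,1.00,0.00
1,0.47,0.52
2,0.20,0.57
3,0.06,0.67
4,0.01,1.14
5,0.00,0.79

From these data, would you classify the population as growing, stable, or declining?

declining

R0 = Σ lx·mx = 0 + 0.2444 + 0.114 + 0.0402 + 0.0114 + 0 = 0.41
R0 < 1, so the population is declining.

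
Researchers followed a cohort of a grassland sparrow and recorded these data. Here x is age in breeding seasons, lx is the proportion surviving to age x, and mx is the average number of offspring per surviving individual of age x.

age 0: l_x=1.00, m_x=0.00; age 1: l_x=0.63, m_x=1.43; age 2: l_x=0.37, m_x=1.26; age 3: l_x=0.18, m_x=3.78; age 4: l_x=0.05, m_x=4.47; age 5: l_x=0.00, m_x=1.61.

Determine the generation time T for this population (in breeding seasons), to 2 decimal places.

2.10

lx·mx: 0, 0.9009, 0.4662, 0.6804, 0.2235, 0 → R0 = 2.271
x·lx·mx: 0, 0.9009, 0.9324, 2.0412, 0.894, 0 → Σ = 4.7685
T = 4.7685 / 2.271 = 2.099736… → 2.10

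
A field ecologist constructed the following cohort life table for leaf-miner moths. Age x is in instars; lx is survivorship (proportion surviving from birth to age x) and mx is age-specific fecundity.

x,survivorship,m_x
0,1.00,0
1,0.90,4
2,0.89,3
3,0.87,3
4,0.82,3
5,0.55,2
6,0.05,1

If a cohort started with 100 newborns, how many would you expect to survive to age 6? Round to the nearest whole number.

Expected survivors = N0 · l_6 = 100 × 0.05 = 5 → 5

5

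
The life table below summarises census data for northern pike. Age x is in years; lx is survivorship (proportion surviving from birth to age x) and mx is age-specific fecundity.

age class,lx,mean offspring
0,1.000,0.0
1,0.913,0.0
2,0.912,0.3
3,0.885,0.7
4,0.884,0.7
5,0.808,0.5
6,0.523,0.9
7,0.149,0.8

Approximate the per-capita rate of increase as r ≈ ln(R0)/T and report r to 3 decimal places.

R0 = Σ lx·mx = 0 + 0 + 0.2736 + 0.6195 + 0.6188 + 0.404 + 0.4707 + 0.1192 = 2.5058
Σ x·lx·mx = 10.5595; T = 10.5595/2.5058 = 4.21402…
r ≈ ln(R0)/T = ln(2.5058)/4.21402… = 0.21799… → 0.218

0.218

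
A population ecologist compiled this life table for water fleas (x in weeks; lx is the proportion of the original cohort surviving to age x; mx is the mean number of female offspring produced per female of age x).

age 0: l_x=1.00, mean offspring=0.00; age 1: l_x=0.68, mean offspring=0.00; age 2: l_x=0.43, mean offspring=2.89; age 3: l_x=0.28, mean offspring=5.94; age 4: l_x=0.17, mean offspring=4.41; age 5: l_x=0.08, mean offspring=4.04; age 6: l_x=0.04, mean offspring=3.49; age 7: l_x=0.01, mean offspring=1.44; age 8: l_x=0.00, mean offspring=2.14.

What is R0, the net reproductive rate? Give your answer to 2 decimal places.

lx·mx by age: 0, 0, 1.2427, 1.6632, 0.7497, 0.3232, 0.1396, 0.0144, 0
R0 = Σ lx·mx = 4.1328 → 4.13

4.13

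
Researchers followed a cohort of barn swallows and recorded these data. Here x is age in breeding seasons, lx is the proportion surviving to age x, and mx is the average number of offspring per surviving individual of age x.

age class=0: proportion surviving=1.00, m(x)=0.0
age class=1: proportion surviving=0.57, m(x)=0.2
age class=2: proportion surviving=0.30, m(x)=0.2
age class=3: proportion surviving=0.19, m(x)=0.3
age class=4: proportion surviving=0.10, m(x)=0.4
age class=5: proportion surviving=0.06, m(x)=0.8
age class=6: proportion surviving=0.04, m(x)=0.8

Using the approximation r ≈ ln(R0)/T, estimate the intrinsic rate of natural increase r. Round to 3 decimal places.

R0 = Σ lx·mx = 0 + 0.114 + 0.06 + 0.057 + 0.04 + 0.048 + 0.032 = 0.351
Σ x·lx·mx = 0.997; T = 0.997/0.351 = 2.84046…
r ≈ ln(R0)/T = ln(0.351)/2.84046… = -0.36859… → -0.369

-0.369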